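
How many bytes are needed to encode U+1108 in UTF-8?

3

U+1108 = 0x1108. UTF-8 uses 1 byte below 0x80, 2 below 0x800, 3 below 0x10000, 4 up to 0x10FFFF. 0x1108 is in U+0800–U+FFFF → 3 bytes.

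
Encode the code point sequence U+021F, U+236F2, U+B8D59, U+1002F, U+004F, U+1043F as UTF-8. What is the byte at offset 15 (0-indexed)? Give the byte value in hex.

0xF0

U+021F → 2-byte form C8 9F at offsets 0–1.
U+236F2 → 4-byte form F0 A3 9B B2 at offsets 2–5.
U+B8D59 → 4-byte form F2 B8 B5 99 at offsets 6–9.
U+1002F → 4-byte form F0 90 80 AF at offsets 10–13.
U+004F → 1-byte form 4F at offsets 14–14.
U+1043F → 4-byte form F0 90 90 BF at offsets 15–18.
Offset 15 falls in char 6's range; it's byte 1 of F0 90 90 BF = 0xF0.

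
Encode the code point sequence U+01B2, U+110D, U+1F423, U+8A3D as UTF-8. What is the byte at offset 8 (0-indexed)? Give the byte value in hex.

U+01B2 → 2-byte form C6 B2 at offsets 0–1.
U+110D → 3-byte form E1 84 8D at offsets 2–4.
U+1F423 → 4-byte form F0 9F 90 A3 at offsets 5–8.
Offset 8 falls in char 3's range; it's byte 4 of F0 9F 90 A3 = 0xA3.

0xA3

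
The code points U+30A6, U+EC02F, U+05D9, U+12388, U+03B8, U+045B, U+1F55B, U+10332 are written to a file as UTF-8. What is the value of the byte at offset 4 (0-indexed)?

0xAC

U+30A6 → 3-byte form E3 82 A6 at offsets 0–2.
U+EC02F → 4-byte form F3 AC 80 AF at offsets 3–6.
Offset 4 falls in char 2's range; it's byte 2 of F3 AC 80 AF = 0xAC.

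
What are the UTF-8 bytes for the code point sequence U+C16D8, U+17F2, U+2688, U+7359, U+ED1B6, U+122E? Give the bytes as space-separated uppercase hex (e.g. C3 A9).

F3 81 9B 98 E1 9F B2 E2 9A 88 E7 8D 99 F3 AD 86 B6 E1 88 AE

U+C16D8: 4-byte form → F3 81 9B 98.
U+17F2: 3-byte form → E1 9F B2.
U+2688: 3-byte form → E2 9A 88.
U+7359: 3-byte form → E7 8D 99.
U+ED1B6: 4-byte form → F3 AD 86 B6.
U+122E: 3-byte form → E1 88 AE.
Concatenated (20 bytes): F3 81 9B 98 E1 9F B2 E2 9A 88 E7 8D 99 F3 AD 86 B6 E1 88 AE.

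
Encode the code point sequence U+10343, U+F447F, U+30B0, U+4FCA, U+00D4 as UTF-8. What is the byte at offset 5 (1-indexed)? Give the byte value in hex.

0xF3

1-indexed offset 5 is 0-indexed offset 4.
U+10343 → 4-byte form F0 90 8D 83 at offsets 0–3.
U+F447F → 4-byte form F3 B4 91 BF at offsets 4–7.
Offset 4 falls in char 2's range; it's byte 1 of F3 B4 91 BF = 0xF3.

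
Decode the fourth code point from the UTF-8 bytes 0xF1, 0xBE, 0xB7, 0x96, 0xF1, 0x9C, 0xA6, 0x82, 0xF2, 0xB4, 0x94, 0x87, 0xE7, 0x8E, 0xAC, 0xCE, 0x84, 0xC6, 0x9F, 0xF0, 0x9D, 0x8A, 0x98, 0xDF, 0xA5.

U+73AC

Offset 0: leading byte 0xF1 = 11110001 → 4-byte char #1 = F1 BE B7 96.
Offset 4: leading byte 0xF1 = 11110001 → 4-byte char #2 = F1 9C A6 82.
Offset 8: leading byte 0xF2 = 11110010 → 4-byte char #3 = F2 B4 94 87.
Offset 12: leading byte 0xE7 = 11100111 → 3-byte char #4 = E7 8E AC.
Leading byte 0xE7 = 11100111 matches 1110xxxx → 3-byte sequence.
Byte 1: 0xE7 = 11100111, payload 0111 (4 bits).
Byte 2: 0x8E = 10001110 (10xxxxxx ✓), payload 001110.
Byte 3: 0xAC = 10101100 (10xxxxxx ✓), payload 101100.
Concatenate: 0111001110101100 = 0x73AC (16 bits → U+73AC).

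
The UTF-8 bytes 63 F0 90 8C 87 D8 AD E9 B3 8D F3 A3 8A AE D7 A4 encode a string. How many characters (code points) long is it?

Byte at offset 0: 0x63 = 01100011 → 1-byte char (#1). Advance 1.
Byte at offset 1: 0xF0 = 11110000 → 4-byte char (#2). Advance 4.
Byte at offset 5: 0xD8 = 11011000 → 2-byte char (#3). Advance 2.
Byte at offset 7: 0xE9 = 11101001 → 3-byte char (#4). Advance 3.
Byte at offset 10: 0xF3 = 11110011 → 4-byte char (#5). Advance 4.
Byte at offset 14: 0xD7 = 11010111 → 2-byte char (#6). Advance 2.
Reached end at offset 16 after 6 code points.

6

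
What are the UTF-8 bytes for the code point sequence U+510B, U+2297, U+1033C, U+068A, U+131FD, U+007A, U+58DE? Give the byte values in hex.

U+510B: 3-byte form → E5 84 8B.
U+2297: 3-byte form → E2 8A 97.
U+1033C: 4-byte form → F0 90 8C BC.
U+068A: 2-byte form → DA 8A.
U+131FD: 4-byte form → F0 93 87 BD.
U+007A: 1-byte form → 7A.
U+58DE: 3-byte form → E5 A3 9E.
Concatenated (20 bytes): E5 84 8B E2 8A 97 F0 90 8C BC DA 8A F0 93 87 BD 7A E5 A3 9E.

E5 84 8B E2 8A 97 F0 90 8C BC DA 8A F0 93 87 BD 7A E5 A3 9E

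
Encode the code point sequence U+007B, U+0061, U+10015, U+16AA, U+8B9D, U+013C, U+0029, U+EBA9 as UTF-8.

U+007B: 1-byte form → 7B.
U+0061: 1-byte form → 61.
U+10015: 4-byte form → F0 90 80 95.
U+16AA: 3-byte form → E1 9A AA.
U+8B9D: 3-byte form → E8 AE 9D.
U+013C: 2-byte form → C4 BC.
U+0029: 1-byte form → 29.
U+EBA9: 3-byte form → EE AE A9.
Concatenated (18 bytes): 7B 61 F0 90 80 95 E1 9A AA E8 AE 9D C4 BC 29 EE AE A9.

7B 61 F0 90 80 95 E1 9A AA E8 AE 9D C4 BC 29 EE AE A9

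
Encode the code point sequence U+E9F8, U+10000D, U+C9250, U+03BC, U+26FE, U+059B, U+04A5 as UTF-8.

EE A7 B8 F4 80 80 8D F3 89 89 90 CE BC E2 9B BE D6 9B D2 A5

U+E9F8: 3-byte form → EE A7 B8.
U+10000D: 4-byte form → F4 80 80 8D.
U+C9250: 4-byte form → F3 89 89 90.
U+03BC: 2-byte form → CE BC.
U+26FE: 3-byte form → E2 9B BE.
U+059B: 2-byte form → D6 9B.
U+04A5: 2-byte form → D2 A5.
Concatenated (20 bytes): EE A7 B8 F4 80 80 8D F3 89 89 90 CE BC E2 9B BE D6 9B D2 A5.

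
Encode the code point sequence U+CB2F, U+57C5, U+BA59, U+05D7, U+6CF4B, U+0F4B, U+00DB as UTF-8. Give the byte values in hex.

U+CB2F: 3-byte form → EC AC AF.
U+57C5: 3-byte form → E5 9F 85.
U+BA59: 3-byte form → EB A9 99.
U+05D7: 2-byte form → D7 97.
U+6CF4B: 4-byte form → F1 AC BD 8B.
U+0F4B: 3-byte form → E0 BD 8B.
U+00DB: 2-byte form → C3 9B.
Concatenated (20 bytes): EC AC AF E5 9F 85 EB A9 99 D7 97 F1 AC BD 8B E0 BD 8B C3 9B.

EC AC AF E5 9F 85 EB A9 99 D7 97 F1 AC BD 8B E0 BD 8B C3 9B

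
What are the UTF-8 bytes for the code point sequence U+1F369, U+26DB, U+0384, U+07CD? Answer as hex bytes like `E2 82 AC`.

U+1F369: 4-byte form → F0 9F 8D A9.
U+26DB: 3-byte form → E2 9B 9B.
U+0384: 2-byte form → CE 84.
U+07CD: 2-byte form → DF 8D.
Concatenated (11 bytes): F0 9F 8D A9 E2 9B 9B CE 84 DF 8D.

F0 9F 8D A9 E2 9B 9B CE 84 DF 8D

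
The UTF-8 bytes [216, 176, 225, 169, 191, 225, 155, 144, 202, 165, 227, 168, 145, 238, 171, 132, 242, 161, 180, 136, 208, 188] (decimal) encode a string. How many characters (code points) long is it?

8

Byte at offset 0: 0xD8 = 11011000 → 2-byte char (#1). Advance 2.
Byte at offset 2: 0xE1 = 11100001 → 3-byte char (#2). Advance 3.
Byte at offset 5: 0xE1 = 11100001 → 3-byte char (#3). Advance 3.
Byte at offset 8: 0xCA = 11001010 → 2-byte char (#4). Advance 2.
Byte at offset 10: 0xE3 = 11100011 → 3-byte char (#5). Advance 3.
Byte at offset 13: 0xEE = 11101110 → 3-byte char (#6). Advance 3.
Byte at offset 16: 0xF2 = 11110010 → 4-byte char (#7). Advance 4.
Byte at offset 20: 0xD0 = 11010000 → 2-byte char (#8). Advance 2.
Reached end at offset 22 after 8 code points.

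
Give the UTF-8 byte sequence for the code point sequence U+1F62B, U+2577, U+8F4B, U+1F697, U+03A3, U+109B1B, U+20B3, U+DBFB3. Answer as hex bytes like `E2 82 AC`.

F0 9F 98 AB E2 95 B7 E8 BD 8B F0 9F 9A 97 CE A3 F4 89 AC 9B E2 82 B3 F3 9B BE B3

U+1F62B: 4-byte form → F0 9F 98 AB.
U+2577: 3-byte form → E2 95 B7.
U+8F4B: 3-byte form → E8 BD 8B.
U+1F697: 4-byte form → F0 9F 9A 97.
U+03A3: 2-byte form → CE A3.
U+109B1B: 4-byte form → F4 89 AC 9B.
U+20B3: 3-byte form → E2 82 B3.
U+DBFB3: 4-byte form → F3 9B BE B3.
Concatenated (27 bytes): F0 9F 98 AB E2 95 B7 E8 BD 8B F0 9F 9A 97 CE A3 F4 89 AC 9B E2 82 B3 F3 9B BE B3.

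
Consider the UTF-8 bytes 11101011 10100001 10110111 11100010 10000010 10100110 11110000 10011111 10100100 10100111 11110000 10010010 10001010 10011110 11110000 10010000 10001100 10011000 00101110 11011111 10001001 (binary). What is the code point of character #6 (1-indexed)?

U+002E

Offset 0: leading byte 0xEB = 11101011 → 3-byte char #1 = EB A1 B7.
Offset 3: leading byte 0xE2 = 11100010 → 3-byte char #2 = E2 82 A6.
Offset 6: leading byte 0xF0 = 11110000 → 4-byte char #3 = F0 9F A4 A7.
Offset 10: leading byte 0xF0 = 11110000 → 4-byte char #4 = F0 92 8A 9E.
Offset 14: leading byte 0xF0 = 11110000 → 4-byte char #5 = F0 90 8C 98.
Offset 18: leading byte 0x2E = 00101110 → 1-byte char #6 = 2E.
Leading byte 0x2E = 00101110 matches 0xxxxxxx → 1-byte sequence.
Byte 1: 0x2E = 00101110, payload 0101110 (7 bits).
Concatenate: 0101110 = 0x2E (7 bits → U+002E).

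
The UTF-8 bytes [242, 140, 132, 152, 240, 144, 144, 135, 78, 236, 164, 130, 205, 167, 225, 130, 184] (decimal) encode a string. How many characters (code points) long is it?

6

Byte at offset 0: 0xF2 = 11110010 → 4-byte char (#1). Advance 4.
Byte at offset 4: 0xF0 = 11110000 → 4-byte char (#2). Advance 4.
Byte at offset 8: 0x4E = 01001110 → 1-byte char (#3). Advance 1.
Byte at offset 9: 0xEC = 11101100 → 3-byte char (#4). Advance 3.
Byte at offset 12: 0xCD = 11001101 → 2-byte char (#5). Advance 2.
Byte at offset 14: 0xE1 = 11100001 → 3-byte char (#6). Advance 3.
Reached end at offset 17 after 6 code points.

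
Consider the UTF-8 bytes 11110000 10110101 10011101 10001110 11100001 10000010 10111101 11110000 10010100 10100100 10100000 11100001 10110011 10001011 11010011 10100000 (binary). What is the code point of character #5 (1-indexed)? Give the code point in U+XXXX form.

U+04E0

Offset 0: leading byte 0xF0 = 11110000 → 4-byte char #1 = F0 B5 9D 8E.
Offset 4: leading byte 0xE1 = 11100001 → 3-byte char #2 = E1 82 BD.
Offset 7: leading byte 0xF0 = 11110000 → 4-byte char #3 = F0 94 A4 A0.
Offset 11: leading byte 0xE1 = 11100001 → 3-byte char #4 = E1 B3 8B.
Offset 14: leading byte 0xD3 = 11010011 → 2-byte char #5 = D3 A0.
Leading byte 0xD3 = 11010011 matches 110xxxxx → 2-byte sequence.
Byte 1: 0xD3 = 11010011, payload 10011 (5 bits).
Byte 2: 0xA0 = 10100000 (10xxxxxx ✓), payload 100000.
Concatenate: 10011100000 = 0x4E0 (11 bits → U+04E0).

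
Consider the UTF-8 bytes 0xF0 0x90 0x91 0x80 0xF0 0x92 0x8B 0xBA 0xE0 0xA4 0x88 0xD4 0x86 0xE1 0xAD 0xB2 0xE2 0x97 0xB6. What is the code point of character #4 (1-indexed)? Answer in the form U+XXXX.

U+0506

Offset 0: leading byte 0xF0 = 11110000 → 4-byte char #1 = F0 90 91 80.
Offset 4: leading byte 0xF0 = 11110000 → 4-byte char #2 = F0 92 8B BA.
Offset 8: leading byte 0xE0 = 11100000 → 3-byte char #3 = E0 A4 88.
Offset 11: leading byte 0xD4 = 11010100 → 2-byte char #4 = D4 86.
Leading byte 0xD4 = 11010100 matches 110xxxxx → 2-byte sequence.
Byte 1: 0xD4 = 11010100, payload 10100 (5 bits).
Byte 2: 0x86 = 10000110 (10xxxxxx ✓), payload 000110.
Concatenate: 10100000110 = 0x506 (11 bits → U+0506).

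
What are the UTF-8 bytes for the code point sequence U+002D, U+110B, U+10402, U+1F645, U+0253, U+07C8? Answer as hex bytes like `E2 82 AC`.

2D E1 84 8B F0 90 90 82 F0 9F 99 85 C9 93 DF 88

U+002D: 1-byte form → 2D.
U+110B: 3-byte form → E1 84 8B.
U+10402: 4-byte form → F0 90 90 82.
U+1F645: 4-byte form → F0 9F 99 85.
U+0253: 2-byte form → C9 93.
U+07C8: 2-byte form → DF 88.
Concatenated (16 bytes): 2D E1 84 8B F0 90 90 82 F0 9F 99 85 C9 93 DF 88.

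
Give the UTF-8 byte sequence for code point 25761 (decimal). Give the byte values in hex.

E6 92 A1

U+64A1 = 0x64A1 = 25761 decimal. In range U+0800–U+FFFF → 3-byte form: 1110xxxx 10xxxxxx 10xxxxxx.
Binary (16 bits): 0110010010100001.
Split 4+6+6: 0110 | 010010 | 100001.
Byte 1: 11100110 = 0xE6.
Byte 2: 10010010 = 0x92.
Byte 3: 10100001 = 0xA1.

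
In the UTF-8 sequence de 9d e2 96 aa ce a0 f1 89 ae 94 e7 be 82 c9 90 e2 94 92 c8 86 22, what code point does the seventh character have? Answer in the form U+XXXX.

U+2512

Offset 0: leading byte 0xDE = 11011110 → 2-byte char #1 = DE 9D.
Offset 2: leading byte 0xE2 = 11100010 → 3-byte char #2 = E2 96 AA.
Offset 5: leading byte 0xCE = 11001110 → 2-byte char #3 = CE A0.
Offset 7: leading byte 0xF1 = 11110001 → 4-byte char #4 = F1 89 AE 94.
Offset 11: leading byte 0xE7 = 11100111 → 3-byte char #5 = E7 BE 82.
Offset 14: leading byte 0xC9 = 11001001 → 2-byte char #6 = C9 90.
Offset 16: leading byte 0xE2 = 11100010 → 3-byte char #7 = E2 94 92.
Leading byte 0xE2 = 11100010 matches 1110xxxx → 3-byte sequence.
Byte 1: 0xE2 = 11100010, payload 0010 (4 bits).
Byte 2: 0x94 = 10010100 (10xxxxxx ✓), payload 010100.
Byte 3: 0x92 = 10010010 (10xxxxxx ✓), payload 010010.
Concatenate: 0010010100010010 = 0x2512 (16 bits → U+2512).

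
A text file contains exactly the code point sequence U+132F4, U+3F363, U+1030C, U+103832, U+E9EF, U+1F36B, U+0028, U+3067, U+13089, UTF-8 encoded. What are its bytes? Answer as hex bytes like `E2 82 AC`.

U+132F4: 4-byte form → F0 93 8B B4.
U+3F363: 4-byte form → F0 BF 8D A3.
U+1030C: 4-byte form → F0 90 8C 8C.
U+103832: 4-byte form → F4 83 A0 B2.
U+E9EF: 3-byte form → EE A7 AF.
U+1F36B: 4-byte form → F0 9F 8D AB.
U+0028: 1-byte form → 28.
U+3067: 3-byte form → E3 81 A7.
U+13089: 4-byte form → F0 93 82 89.
Concatenated (31 bytes): F0 93 8B B4 F0 BF 8D A3 F0 90 8C 8C F4 83 A0 B2 EE A7 AF F0 9F 8D AB 28 E3 81 A7 F0 93 82 89.

F0 93 8B B4 F0 BF 8D A3 F0 90 8C 8C F4 83 A0 B2 EE A7 AF F0 9F 8D AB 28 E3 81 A7 F0 93 82 89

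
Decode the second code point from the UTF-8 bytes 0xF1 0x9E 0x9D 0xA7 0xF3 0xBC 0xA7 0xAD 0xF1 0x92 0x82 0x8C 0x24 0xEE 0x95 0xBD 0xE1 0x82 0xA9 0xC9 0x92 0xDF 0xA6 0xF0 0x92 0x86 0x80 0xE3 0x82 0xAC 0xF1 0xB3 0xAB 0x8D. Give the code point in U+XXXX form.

U+FC9ED

Offset 0: leading byte 0xF1 = 11110001 → 4-byte char #1 = F1 9E 9D A7.
Offset 4: leading byte 0xF3 = 11110011 → 4-byte char #2 = F3 BC A7 AD.
Leading byte 0xF3 = 11110011 matches 11110xxx → 4-byte sequence.
Byte 1: 0xF3 = 11110011, payload 011 (3 bits).
Byte 2: 0xBC = 10111100 (10xxxxxx ✓), payload 111100.
Byte 3: 0xA7 = 10100111 (10xxxxxx ✓), payload 100111.
Byte 4: 0xAD = 10101101 (10xxxxxx ✓), payload 101101.
Concatenate: 011111100100111101101 = 0xFC9ED (21 bits → U+FC9ED).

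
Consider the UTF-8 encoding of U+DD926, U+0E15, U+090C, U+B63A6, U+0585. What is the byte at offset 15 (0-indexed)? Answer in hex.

0x85

U+DD926 → 4-byte form F3 9D A4 A6 at offsets 0–3.
U+0E15 → 3-byte form E0 B8 95 at offsets 4–6.
U+090C → 3-byte form E0 A4 8C at offsets 7–9.
U+B63A6 → 4-byte form F2 B6 8E A6 at offsets 10–13.
U+0585 → 2-byte form D6 85 at offsets 14–15.
Offset 15 falls in char 5's range; it's byte 2 of D6 85 = 0x85.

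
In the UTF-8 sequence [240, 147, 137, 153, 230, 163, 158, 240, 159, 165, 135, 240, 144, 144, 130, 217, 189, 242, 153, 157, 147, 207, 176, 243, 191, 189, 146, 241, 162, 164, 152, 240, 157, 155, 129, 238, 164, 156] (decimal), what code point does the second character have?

U+68DE

Offset 0: leading byte 0xF0 = 11110000 → 4-byte char #1 = F0 93 89 99.
Offset 4: leading byte 0xE6 = 11100110 → 3-byte char #2 = E6 A3 9E.
Leading byte 0xE6 = 11100110 matches 1110xxxx → 3-byte sequence.
Byte 1: 0xE6 = 11100110, payload 0110 (4 bits).
Byte 2: 0xA3 = 10100011 (10xxxxxx ✓), payload 100011.
Byte 3: 0x9E = 10011110 (10xxxxxx ✓), payload 011110.
Concatenate: 0110100011011110 = 0x68DE (16 bits → U+68DE).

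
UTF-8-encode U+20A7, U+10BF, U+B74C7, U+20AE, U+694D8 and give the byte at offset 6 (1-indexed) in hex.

1-indexed offset 6 is 0-indexed offset 5.
U+20A7 → 3-byte form E2 82 A7 at offsets 0–2.
U+10BF → 3-byte form E1 82 BF at offsets 3–5.
Offset 5 falls in char 2's range; it's byte 3 of E1 82 BF = 0xBF.

0xBF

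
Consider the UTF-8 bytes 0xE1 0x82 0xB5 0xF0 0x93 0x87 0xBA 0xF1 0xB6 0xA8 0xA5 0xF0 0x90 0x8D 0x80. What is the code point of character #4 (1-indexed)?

U+10340

Offset 0: leading byte 0xE1 = 11100001 → 3-byte char #1 = E1 82 B5.
Offset 3: leading byte 0xF0 = 11110000 → 4-byte char #2 = F0 93 87 BA.
Offset 7: leading byte 0xF1 = 11110001 → 4-byte char #3 = F1 B6 A8 A5.
Offset 11: leading byte 0xF0 = 11110000 → 4-byte char #4 = F0 90 8D 80.
Leading byte 0xF0 = 11110000 matches 11110xxx → 4-byte sequence.
Byte 1: 0xF0 = 11110000, payload 000 (3 bits).
Byte 2: 0x90 = 10010000 (10xxxxxx ✓), payload 010000.
Byte 3: 0x8D = 10001101 (10xxxxxx ✓), payload 001101.
Byte 4: 0x80 = 10000000 (10xxxxxx ✓), payload 000000.
Concatenate: 000010000001101000000 = 0x10340 (21 bits → U+10340).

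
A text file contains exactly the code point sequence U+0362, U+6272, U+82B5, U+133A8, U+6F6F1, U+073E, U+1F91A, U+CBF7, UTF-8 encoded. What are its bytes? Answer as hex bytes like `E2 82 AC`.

CD A2 E6 89 B2 E8 8A B5 F0 93 8E A8 F1 AF 9B B1 DC BE F0 9F A4 9A EC AF B7

U+0362: 2-byte form → CD A2.
U+6272: 3-byte form → E6 89 B2.
U+82B5: 3-byte form → E8 8A B5.
U+133A8: 4-byte form → F0 93 8E A8.
U+6F6F1: 4-byte form → F1 AF 9B B1.
U+073E: 2-byte form → DC BE.
U+1F91A: 4-byte form → F0 9F A4 9A.
U+CBF7: 3-byte form → EC AF B7.
Concatenated (25 bytes): CD A2 E6 89 B2 E8 8A B5 F0 93 8E A8 F1 AF 9B B1 DC BE F0 9F A4 9A EC AF B7.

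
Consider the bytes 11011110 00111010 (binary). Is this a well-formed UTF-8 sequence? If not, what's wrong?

Leading byte 0xDE = 11011110 → 2-byte form.
Byte 2 is 0x3A = 00111010, which is not 10xxxxxx — expected a continuation byte.

invalid (non-continuation byte where continuation expected)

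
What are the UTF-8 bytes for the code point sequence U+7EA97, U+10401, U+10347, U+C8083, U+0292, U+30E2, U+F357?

F1 BE AA 97 F0 90 90 81 F0 90 8D 87 F3 88 82 83 CA 92 E3 83 A2 EF 8D 97

U+7EA97: 4-byte form → F1 BE AA 97.
U+10401: 4-byte form → F0 90 90 81.
U+10347: 4-byte form → F0 90 8D 87.
U+C8083: 4-byte form → F3 88 82 83.
U+0292: 2-byte form → CA 92.
U+30E2: 3-byte form → E3 83 A2.
U+F357: 3-byte form → EF 8D 97.
Concatenated (24 bytes): F1 BE AA 97 F0 90 90 81 F0 90 8D 87 F3 88 82 83 CA 92 E3 83 A2 EF 8D 97.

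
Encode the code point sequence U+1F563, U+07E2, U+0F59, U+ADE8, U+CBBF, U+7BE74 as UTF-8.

F0 9F 95 A3 DF A2 E0 BD 99 EA B7 A8 EC AE BF F1 BB B9 B4

U+1F563: 4-byte form → F0 9F 95 A3.
U+07E2: 2-byte form → DF A2.
U+0F59: 3-byte form → E0 BD 99.
U+ADE8: 3-byte form → EA B7 A8.
U+CBBF: 3-byte form → EC AE BF.
U+7BE74: 4-byte form → F1 BB B9 B4.
Concatenated (19 bytes): F0 9F 95 A3 DF A2 E0 BD 99 EA B7 A8 EC AE BF F1 BB B9 B4.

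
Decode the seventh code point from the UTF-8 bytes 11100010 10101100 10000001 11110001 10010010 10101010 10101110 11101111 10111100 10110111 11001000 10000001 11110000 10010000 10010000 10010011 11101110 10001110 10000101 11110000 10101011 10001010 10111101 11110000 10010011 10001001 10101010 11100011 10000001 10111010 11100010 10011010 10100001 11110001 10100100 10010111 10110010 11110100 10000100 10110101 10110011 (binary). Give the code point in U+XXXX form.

U+2B2BD

Offset 0: leading byte 0xE2 = 11100010 → 3-byte char #1 = E2 AC 81.
Offset 3: leading byte 0xF1 = 11110001 → 4-byte char #2 = F1 92 AA AE.
Offset 7: leading byte 0xEF = 11101111 → 3-byte char #3 = EF BC B7.
Offset 10: leading byte 0xC8 = 11001000 → 2-byte char #4 = C8 81.
Offset 12: leading byte 0xF0 = 11110000 → 4-byte char #5 = F0 90 90 93.
Offset 16: leading byte 0xEE = 11101110 → 3-byte char #6 = EE 8E 85.
Offset 19: leading byte 0xF0 = 11110000 → 4-byte char #7 = F0 AB 8A BD.
Leading byte 0xF0 = 11110000 matches 11110xxx → 4-byte sequence.
Byte 1: 0xF0 = 11110000, payload 000 (3 bits).
Byte 2: 0xAB = 10101011 (10xxxxxx ✓), payload 101011.
Byte 3: 0x8A = 10001010 (10xxxxxx ✓), payload 001010.
Byte 4: 0xBD = 10111101 (10xxxxxx ✓), payload 111101.
Concatenate: 000101011001010111101 = 0x2B2BD (21 bits → U+2B2BD).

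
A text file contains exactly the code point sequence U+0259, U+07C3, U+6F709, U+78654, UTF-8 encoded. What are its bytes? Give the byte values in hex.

U+0259: 2-byte form → C9 99.
U+07C3: 2-byte form → DF 83.
U+6F709: 4-byte form → F1 AF 9C 89.
U+78654: 4-byte form → F1 B8 99 94.
Concatenated (12 bytes): C9 99 DF 83 F1 AF 9C 89 F1 B8 99 94.

C9 99 DF 83 F1 AF 9C 89 F1 B8 99 94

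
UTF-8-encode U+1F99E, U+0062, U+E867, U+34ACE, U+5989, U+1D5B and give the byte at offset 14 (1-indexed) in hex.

1-indexed offset 14 is 0-indexed offset 13.
U+1F99E → 4-byte form F0 9F A6 9E at offsets 0–3.
U+0062 → 1-byte form 62 at offsets 4–4.
U+E867 → 3-byte form EE A1 A7 at offsets 5–7.
U+34ACE → 4-byte form F0 B4 AB 8E at offsets 8–11.
U+5989 → 3-byte form E5 A6 89 at offsets 12–14.
Offset 13 falls in char 5's range; it's byte 2 of E5 A6 89 = 0xA6.

0xA6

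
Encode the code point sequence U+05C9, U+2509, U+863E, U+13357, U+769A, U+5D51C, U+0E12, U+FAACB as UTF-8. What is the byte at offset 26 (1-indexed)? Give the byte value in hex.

1-indexed offset 26 is 0-indexed offset 25.
U+05C9 → 2-byte form D7 89 at offsets 0–1.
U+2509 → 3-byte form E2 94 89 at offsets 2–4.
U+863E → 3-byte form E8 98 BE at offsets 5–7.
U+13357 → 4-byte form F0 93 8D 97 at offsets 8–11.
U+769A → 3-byte form E7 9A 9A at offsets 12–14.
U+5D51C → 4-byte form F1 9D 94 9C at offsets 15–18.
U+0E12 → 3-byte form E0 B8 92 at offsets 19–21.
U+FAACB → 4-byte form F3 BA AB 8B at offsets 22–25.
Offset 25 falls in char 8's range; it's byte 4 of F3 BA AB 8B = 0x8B.

0x8B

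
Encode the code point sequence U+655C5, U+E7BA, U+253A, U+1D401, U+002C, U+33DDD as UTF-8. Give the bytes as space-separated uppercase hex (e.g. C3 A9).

F1 A5 97 85 EE 9E BA E2 94 BA F0 9D 90 81 2C F0 B3 B7 9D

U+655C5: 4-byte form → F1 A5 97 85.
U+E7BA: 3-byte form → EE 9E BA.
U+253A: 3-byte form → E2 94 BA.
U+1D401: 4-byte form → F0 9D 90 81.
U+002C: 1-byte form → 2C.
U+33DDD: 4-byte form → F0 B3 B7 9D.
Concatenated (19 bytes): F1 A5 97 85 EE 9E BA E2 94 BA F0 9D 90 81 2C F0 B3 B7 9D.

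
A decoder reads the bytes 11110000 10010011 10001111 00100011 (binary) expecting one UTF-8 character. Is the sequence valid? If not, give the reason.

invalid (non-continuation byte where continuation expected)

Leading byte 0xF0 = 11110000 → 4-byte form.
Byte 4 is 0x23 = 00100011, which is not 10xxxxxx — expected a continuation byte.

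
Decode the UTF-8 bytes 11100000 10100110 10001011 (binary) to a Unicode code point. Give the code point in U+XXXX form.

U+098B

Leading byte 0xE0 = 11100000 matches 1110xxxx → 3-byte sequence.
Byte 1: 0xE0 = 11100000, payload 0000 (4 bits).
Byte 2: 0xA6 = 10100110 (10xxxxxx ✓), payload 100110.
Byte 3: 0x8B = 10001011 (10xxxxxx ✓), payload 001011.
Concatenate: 0000100110001011 = 0x98B (16 bits → U+098B).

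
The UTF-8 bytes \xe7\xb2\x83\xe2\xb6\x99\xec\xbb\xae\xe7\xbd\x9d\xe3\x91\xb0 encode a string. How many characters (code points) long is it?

Byte at offset 0: 0xE7 = 11100111 → 3-byte char (#1). Advance 3.
Byte at offset 3: 0xE2 = 11100010 → 3-byte char (#2). Advance 3.
Byte at offset 6: 0xEC = 11101100 → 3-byte char (#3). Advance 3.
Byte at offset 9: 0xE7 = 11100111 → 3-byte char (#4). Advance 3.
Byte at offset 12: 0xE3 = 11100011 → 3-byte char (#5). Advance 3.
Reached end at offset 15 after 5 code points.

5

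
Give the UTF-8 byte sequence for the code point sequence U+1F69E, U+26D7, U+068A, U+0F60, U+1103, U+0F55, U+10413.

F0 9F 9A 9E E2 9B 97 DA 8A E0 BD A0 E1 84 83 E0 BD 95 F0 90 90 93

U+1F69E: 4-byte form → F0 9F 9A 9E.
U+26D7: 3-byte form → E2 9B 97.
U+068A: 2-byte form → DA 8A.
U+0F60: 3-byte form → E0 BD A0.
U+1103: 3-byte form → E1 84 83.
U+0F55: 3-byte form → E0 BD 95.
U+10413: 4-byte form → F0 90 90 93.
Concatenated (22 bytes): F0 9F 9A 9E E2 9B 97 DA 8A E0 BD A0 E1 84 83 E0 BD 95 F0 90 90 93.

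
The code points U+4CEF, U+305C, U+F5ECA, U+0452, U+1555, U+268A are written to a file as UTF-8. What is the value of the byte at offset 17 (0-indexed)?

U+4CEF → 3-byte form E4 B3 AF at offsets 0–2.
U+305C → 3-byte form E3 81 9C at offsets 3–5.
U+F5ECA → 4-byte form F3 B5 BB 8A at offsets 6–9.
U+0452 → 2-byte form D1 92 at offsets 10–11.
U+1555 → 3-byte form E1 95 95 at offsets 12–14.
U+268A → 3-byte form E2 9A 8A at offsets 15–17.
Offset 17 falls in char 6's range; it's byte 3 of E2 9A 8A = 0x8A.

0x8A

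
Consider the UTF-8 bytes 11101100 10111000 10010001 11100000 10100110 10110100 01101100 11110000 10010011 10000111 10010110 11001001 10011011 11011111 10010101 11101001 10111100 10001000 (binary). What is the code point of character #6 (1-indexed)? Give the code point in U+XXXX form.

U+07D5

Offset 0: leading byte 0xEC = 11101100 → 3-byte char #1 = EC B8 91.
Offset 3: leading byte 0xE0 = 11100000 → 3-byte char #2 = E0 A6 B4.
Offset 6: leading byte 0x6C = 01101100 → 1-byte char #3 = 6C.
Offset 7: leading byte 0xF0 = 11110000 → 4-byte char #4 = F0 93 87 96.
Offset 11: leading byte 0xC9 = 11001001 → 2-byte char #5 = C9 9B.
Offset 13: leading byte 0xDF = 11011111 → 2-byte char #6 = DF 95.
Leading byte 0xDF = 11011111 matches 110xxxxx → 2-byte sequence.
Byte 1: 0xDF = 11011111, payload 11111 (5 bits).
Byte 2: 0x95 = 10010101 (10xxxxxx ✓), payload 010101.
Concatenate: 11111010101 = 0x7D5 (11 bits → U+07D5).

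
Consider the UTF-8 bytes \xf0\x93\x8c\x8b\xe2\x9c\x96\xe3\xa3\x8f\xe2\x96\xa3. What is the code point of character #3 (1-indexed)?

U+38CF

Offset 0: leading byte 0xF0 = 11110000 → 4-byte char #1 = F0 93 8C 8B.
Offset 4: leading byte 0xE2 = 11100010 → 3-byte char #2 = E2 9C 96.
Offset 7: leading byte 0xE3 = 11100011 → 3-byte char #3 = E3 A3 8F.
Leading byte 0xE3 = 11100011 matches 1110xxxx → 3-byte sequence.
Byte 1: 0xE3 = 11100011, payload 0011 (4 bits).
Byte 2: 0xA3 = 10100011 (10xxxxxx ✓), payload 100011.
Byte 3: 0x8F = 10001111 (10xxxxxx ✓), payload 001111.
Concatenate: 0011100011001111 = 0x38CF (16 bits → U+38CF).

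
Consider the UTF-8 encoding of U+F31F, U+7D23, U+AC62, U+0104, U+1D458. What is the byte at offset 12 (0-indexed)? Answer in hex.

0x9D

U+F31F → 3-byte form EF 8C 9F at offsets 0–2.
U+7D23 → 3-byte form E7 B4 A3 at offsets 3–5.
U+AC62 → 3-byte form EA B1 A2 at offsets 6–8.
U+0104 → 2-byte form C4 84 at offsets 9–10.
U+1D458 → 4-byte form F0 9D 91 98 at offsets 11–14.
Offset 12 falls in char 5's range; it's byte 2 of F0 9D 91 98 = 0x9D.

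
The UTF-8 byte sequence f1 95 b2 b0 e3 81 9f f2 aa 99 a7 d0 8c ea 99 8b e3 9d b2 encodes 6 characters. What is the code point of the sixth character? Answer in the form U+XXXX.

U+3772

Offset 0: leading byte 0xF1 = 11110001 → 4-byte char #1 = F1 95 B2 B0.
Offset 4: leading byte 0xE3 = 11100011 → 3-byte char #2 = E3 81 9F.
Offset 7: leading byte 0xF2 = 11110010 → 4-byte char #3 = F2 AA 99 A7.
Offset 11: leading byte 0xD0 = 11010000 → 2-byte char #4 = D0 8C.
Offset 13: leading byte 0xEA = 11101010 → 3-byte char #5 = EA 99 8B.
Offset 16: leading byte 0xE3 = 11100011 → 3-byte char #6 = E3 9D B2.
Leading byte 0xE3 = 11100011 matches 1110xxxx → 3-byte sequence.
Byte 1: 0xE3 = 11100011, payload 0011 (4 bits).
Byte 2: 0x9D = 10011101 (10xxxxxx ✓), payload 011101.
Byte 3: 0xB2 = 10110010 (10xxxxxx ✓), payload 110010.
Concatenate: 0011011101110010 = 0x3772 (16 bits → U+3772).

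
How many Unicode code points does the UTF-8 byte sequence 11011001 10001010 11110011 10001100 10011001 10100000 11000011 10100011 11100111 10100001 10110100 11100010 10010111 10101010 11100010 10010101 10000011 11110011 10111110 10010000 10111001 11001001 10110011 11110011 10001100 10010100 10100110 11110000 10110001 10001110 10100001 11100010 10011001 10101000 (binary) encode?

Byte at offset 0: 0xD9 = 11011001 → 2-byte char (#1). Advance 2.
Byte at offset 2: 0xF3 = 11110011 → 4-byte char (#2). Advance 4.
Byte at offset 6: 0xC3 = 11000011 → 2-byte char (#3). Advance 2.
Byte at offset 8: 0xE7 = 11100111 → 3-byte char (#4). Advance 3.
Byte at offset 11: 0xE2 = 11100010 → 3-byte char (#5). Advance 3.
Byte at offset 14: 0xE2 = 11100010 → 3-byte char (#6). Advance 3.
Byte at offset 17: 0xF3 = 11110011 → 4-byte char (#7). Advance 4.
Byte at offset 21: 0xC9 = 11001001 → 2-byte char (#8). Advance 2.
Byte at offset 23: 0xF3 = 11110011 → 4-byte char (#9). Advance 4.
Byte at offset 27: 0xF0 = 11110000 → 4-byte char (#10). Advance 4.
Byte at offset 31: 0xE2 = 11100010 → 3-byte char (#11). Advance 3.
Reached end at offset 34 after 11 code points.

11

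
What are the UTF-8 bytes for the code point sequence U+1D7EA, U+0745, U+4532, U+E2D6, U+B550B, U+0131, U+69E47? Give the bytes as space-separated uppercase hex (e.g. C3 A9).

F0 9D 9F AA DD 85 E4 94 B2 EE 8B 96 F2 B5 94 8B C4 B1 F1 A9 B9 87

U+1D7EA: 4-byte form → F0 9D 9F AA.
U+0745: 2-byte form → DD 85.
U+4532: 3-byte form → E4 94 B2.
U+E2D6: 3-byte form → EE 8B 96.
U+B550B: 4-byte form → F2 B5 94 8B.
U+0131: 2-byte form → C4 B1.
U+69E47: 4-byte form → F1 A9 B9 87.
Concatenated (22 bytes): F0 9D 9F AA DD 85 E4 94 B2 EE 8B 96 F2 B5 94 8B C4 B1 F1 A9 B9 87.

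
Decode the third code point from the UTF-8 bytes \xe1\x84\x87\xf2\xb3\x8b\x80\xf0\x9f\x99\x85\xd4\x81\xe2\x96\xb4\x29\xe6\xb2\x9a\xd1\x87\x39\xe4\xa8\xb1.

Offset 0: leading byte 0xE1 = 11100001 → 3-byte char #1 = E1 84 87.
Offset 3: leading byte 0xF2 = 11110010 → 4-byte char #2 = F2 B3 8B 80.
Offset 7: leading byte 0xF0 = 11110000 → 4-byte char #3 = F0 9F 99 85.
Leading byte 0xF0 = 11110000 matches 11110xxx → 4-byte sequence.
Byte 1: 0xF0 = 11110000, payload 000 (3 bits).
Byte 2: 0x9F = 10011111 (10xxxxxx ✓), payload 011111.
Byte 3: 0x99 = 10011001 (10xxxxxx ✓), payload 011001.
Byte 4: 0x85 = 10000101 (10xxxxxx ✓), payload 000101.
Concatenate: 000011111011001000101 = 0x1F645 (21 bits → U+1F645).

U+1F645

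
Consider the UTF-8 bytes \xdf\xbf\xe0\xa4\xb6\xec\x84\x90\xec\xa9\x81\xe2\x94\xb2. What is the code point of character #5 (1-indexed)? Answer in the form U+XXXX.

Offset 0: leading byte 0xDF = 11011111 → 2-byte char #1 = DF BF.
Offset 2: leading byte 0xE0 = 11100000 → 3-byte char #2 = E0 A4 B6.
Offset 5: leading byte 0xEC = 11101100 → 3-byte char #3 = EC 84 90.
Offset 8: leading byte 0xEC = 11101100 → 3-byte char #4 = EC A9 81.
Offset 11: leading byte 0xE2 = 11100010 → 3-byte char #5 = E2 94 B2.
Leading byte 0xE2 = 11100010 matches 1110xxxx → 3-byte sequence.
Byte 1: 0xE2 = 11100010, payload 0010 (4 bits).
Byte 2: 0x94 = 10010100 (10xxxxxx ✓), payload 010100.
Byte 3: 0xB2 = 10110010 (10xxxxxx ✓), payload 110010.
Concatenate: 0010010100110010 = 0x2532 (16 bits → U+2532).

U+2532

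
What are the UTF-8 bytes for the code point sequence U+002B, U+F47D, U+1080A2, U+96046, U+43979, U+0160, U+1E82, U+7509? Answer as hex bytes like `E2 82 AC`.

2B EF 91 BD F4 88 82 A2 F2 96 81 86 F1 83 A5 B9 C5 A0 E1 BA 82 E7 94 89

U+002B: 1-byte form → 2B.
U+F47D: 3-byte form → EF 91 BD.
U+1080A2: 4-byte form → F4 88 82 A2.
U+96046: 4-byte form → F2 96 81 86.
U+43979: 4-byte form → F1 83 A5 B9.
U+0160: 2-byte form → C5 A0.
U+1E82: 3-byte form → E1 BA 82.
U+7509: 3-byte form → E7 94 89.
Concatenated (24 bytes): 2B EF 91 BD F4 88 82 A2 F2 96 81 86 F1 83 A5 B9 C5 A0 E1 BA 82 E7 94 89.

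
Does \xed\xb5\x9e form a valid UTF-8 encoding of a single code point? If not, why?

invalid (encodes a surrogate (U+D800–U+DFFF))

Structurally a 3-byte sequence; payload = 0xDD5E.
But 0xDD5E is in U+D800–U+DFFF, the surrogate range. Surrogates are not Unicode scalar values and are forbidden in UTF-8.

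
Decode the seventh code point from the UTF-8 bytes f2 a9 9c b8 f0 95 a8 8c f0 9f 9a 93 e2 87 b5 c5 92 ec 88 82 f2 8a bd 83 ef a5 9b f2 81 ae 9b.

U+8AF43

Offset 0: leading byte 0xF2 = 11110010 → 4-byte char #1 = F2 A9 9C B8.
Offset 4: leading byte 0xF0 = 11110000 → 4-byte char #2 = F0 95 A8 8C.
Offset 8: leading byte 0xF0 = 11110000 → 4-byte char #3 = F0 9F 9A 93.
Offset 12: leading byte 0xE2 = 11100010 → 3-byte char #4 = E2 87 B5.
Offset 15: leading byte 0xC5 = 11000101 → 2-byte char #5 = C5 92.
Offset 17: leading byte 0xEC = 11101100 → 3-byte char #6 = EC 88 82.
Offset 20: leading byte 0xF2 = 11110010 → 4-byte char #7 = F2 8A BD 83.
Leading byte 0xF2 = 11110010 matches 11110xxx → 4-byte sequence.
Byte 1: 0xF2 = 11110010, payload 010 (3 bits).
Byte 2: 0x8A = 10001010 (10xxxxxx ✓), payload 001010.
Byte 3: 0xBD = 10111101 (10xxxxxx ✓), payload 111101.
Byte 4: 0x83 = 10000011 (10xxxxxx ✓), payload 000011.
Concatenate: 010001010111101000011 = 0x8AF43 (21 bits → U+8AF43).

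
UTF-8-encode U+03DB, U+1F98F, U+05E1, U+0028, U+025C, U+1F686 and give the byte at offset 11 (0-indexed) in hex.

U+03DB → 2-byte form CF 9B at offsets 0–1.
U+1F98F → 4-byte form F0 9F A6 8F at offsets 2–5.
U+05E1 → 2-byte form D7 A1 at offsets 6–7.
U+0028 → 1-byte form 28 at offsets 8–8.
U+025C → 2-byte form C9 9C at offsets 9–10.
U+1F686 → 4-byte form F0 9F 9A 86 at offsets 11–14.
Offset 11 falls in char 6's range; it's byte 1 of F0 9F 9A 86 = 0xF0.

0xF0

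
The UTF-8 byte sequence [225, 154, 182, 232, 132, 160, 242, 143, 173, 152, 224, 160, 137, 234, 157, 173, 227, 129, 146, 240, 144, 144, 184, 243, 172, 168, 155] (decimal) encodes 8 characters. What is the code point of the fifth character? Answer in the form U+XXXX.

Offset 0: leading byte 0xE1 = 11100001 → 3-byte char #1 = E1 9A B6.
Offset 3: leading byte 0xE8 = 11101000 → 3-byte char #2 = E8 84 A0.
Offset 6: leading byte 0xF2 = 11110010 → 4-byte char #3 = F2 8F AD 98.
Offset 10: leading byte 0xE0 = 11100000 → 3-byte char #4 = E0 A0 89.
Offset 13: leading byte 0xEA = 11101010 → 3-byte char #5 = EA 9D AD.
Leading byte 0xEA = 11101010 matches 1110xxxx → 3-byte sequence.
Byte 1: 0xEA = 11101010, payload 1010 (4 bits).
Byte 2: 0x9D = 10011101 (10xxxxxx ✓), payload 011101.
Byte 3: 0xAD = 10101101 (10xxxxxx ✓), payload 101101.
Concatenate: 1010011101101101 = 0xA76D (16 bits → U+A76D).

U+A76D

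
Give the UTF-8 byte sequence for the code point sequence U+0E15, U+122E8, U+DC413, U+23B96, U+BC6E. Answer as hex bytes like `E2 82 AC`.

E0 B8 95 F0 92 8B A8 F3 9C 90 93 F0 A3 AE 96 EB B1 AE

U+0E15: 3-byte form → E0 B8 95.
U+122E8: 4-byte form → F0 92 8B A8.
U+DC413: 4-byte form → F3 9C 90 93.
U+23B96: 4-byte form → F0 A3 AE 96.
U+BC6E: 3-byte form → EB B1 AE.
Concatenated (18 bytes): E0 B8 95 F0 92 8B A8 F3 9C 90 93 F0 A3 AE 96 EB B1 AE.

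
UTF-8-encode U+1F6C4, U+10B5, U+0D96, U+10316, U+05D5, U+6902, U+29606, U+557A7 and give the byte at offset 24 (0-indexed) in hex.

U+1F6C4 → 4-byte form F0 9F 9B 84 at offsets 0–3.
U+10B5 → 3-byte form E1 82 B5 at offsets 4–6.
U+0D96 → 3-byte form E0 B6 96 at offsets 7–9.
U+10316 → 4-byte form F0 90 8C 96 at offsets 10–13.
U+05D5 → 2-byte form D7 95 at offsets 14–15.
U+6902 → 3-byte form E6 A4 82 at offsets 16–18.
U+29606 → 4-byte form F0 A9 98 86 at offsets 19–22.
U+557A7 → 4-byte form F1 95 9E A7 at offsets 23–26.
Offset 24 falls in char 8's range; it's byte 2 of F1 95 9E A7 = 0x95.

0x95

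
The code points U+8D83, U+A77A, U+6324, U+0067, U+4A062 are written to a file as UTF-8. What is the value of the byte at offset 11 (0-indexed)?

0x8A

U+8D83 → 3-byte form E8 B6 83 at offsets 0–2.
U+A77A → 3-byte form EA 9D BA at offsets 3–5.
U+6324 → 3-byte form E6 8C A4 at offsets 6–8.
U+0067 → 1-byte form 67 at offsets 9–9.
U+4A062 → 4-byte form F1 8A 81 A2 at offsets 10–13.
Offset 11 falls in char 5's range; it's byte 2 of F1 8A 81 A2 = 0x8A.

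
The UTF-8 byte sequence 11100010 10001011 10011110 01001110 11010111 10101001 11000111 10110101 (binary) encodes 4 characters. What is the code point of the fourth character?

Offset 0: leading byte 0xE2 = 11100010 → 3-byte char #1 = E2 8B 9E.
Offset 3: leading byte 0x4E = 01001110 → 1-byte char #2 = 4E.
Offset 4: leading byte 0xD7 = 11010111 → 2-byte char #3 = D7 A9.
Offset 6: leading byte 0xC7 = 11000111 → 2-byte char #4 = C7 B5.
Leading byte 0xC7 = 11000111 matches 110xxxxx → 2-byte sequence.
Byte 1: 0xC7 = 11000111, payload 00111 (5 bits).
Byte 2: 0xB5 = 10110101 (10xxxxxx ✓), payload 110101.
Concatenate: 00111110101 = 0x1F5 (11 bits → U+01F5).

U+01F5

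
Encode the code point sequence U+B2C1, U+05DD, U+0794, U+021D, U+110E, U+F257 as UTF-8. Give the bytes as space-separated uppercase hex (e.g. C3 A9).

U+B2C1: 3-byte form → EB 8B 81.
U+05DD: 2-byte form → D7 9D.
U+0794: 2-byte form → DE 94.
U+021D: 2-byte form → C8 9D.
U+110E: 3-byte form → E1 84 8E.
U+F257: 3-byte form → EF 89 97.
Concatenated (15 bytes): EB 8B 81 D7 9D DE 94 C8 9D E1 84 8E EF 89 97.

EB 8B 81 D7 9D DE 94 C8 9D E1 84 8E EF 89 97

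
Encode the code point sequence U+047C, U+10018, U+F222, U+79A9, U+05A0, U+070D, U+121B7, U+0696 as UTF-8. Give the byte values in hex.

D1 BC F0 90 80 98 EF 88 A2 E7 A6 A9 D6 A0 DC 8D F0 92 86 B7 DA 96

U+047C: 2-byte form → D1 BC.
U+10018: 4-byte form → F0 90 80 98.
U+F222: 3-byte form → EF 88 A2.
U+79A9: 3-byte form → E7 A6 A9.
U+05A0: 2-byte form → D6 A0.
U+070D: 2-byte form → DC 8D.
U+121B7: 4-byte form → F0 92 86 B7.
U+0696: 2-byte form → DA 96.
Concatenated (22 bytes): D1 BC F0 90 80 98 EF 88 A2 E7 A6 A9 D6 A0 DC 8D F0 92 86 B7 DA 96.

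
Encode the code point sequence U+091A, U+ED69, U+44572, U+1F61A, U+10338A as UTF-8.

E0 A4 9A EE B5 A9 F1 84 95 B2 F0 9F 98 9A F4 83 8E 8A

U+091A: 3-byte form → E0 A4 9A.
U+ED69: 3-byte form → EE B5 A9.
U+44572: 4-byte form → F1 84 95 B2.
U+1F61A: 4-byte form → F0 9F 98 9A.
U+10338A: 4-byte form → F4 83 8E 8A.
Concatenated (18 bytes): E0 A4 9A EE B5 A9 F1 84 95 B2 F0 9F 98 9A F4 83 8E 8A.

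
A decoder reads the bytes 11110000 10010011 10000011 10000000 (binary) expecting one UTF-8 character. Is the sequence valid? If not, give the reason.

valid

Leading byte 0xF0 = 11110000 → 4-byte form.
Continuation bytes 0x93=10010011, 0x83=10000011, 0x80=10000000 all match 10xxxxxx.
Decoded value 0x130C0 is ≥ 0x10000 (shortest form) and not a surrogate.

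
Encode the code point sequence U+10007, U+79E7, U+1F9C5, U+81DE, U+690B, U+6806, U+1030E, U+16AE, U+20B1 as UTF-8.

U+10007: 4-byte form → F0 90 80 87.
U+79E7: 3-byte form → E7 A7 A7.
U+1F9C5: 4-byte form → F0 9F A7 85.
U+81DE: 3-byte form → E8 87 9E.
U+690B: 3-byte form → E6 A4 8B.
U+6806: 3-byte form → E6 A0 86.
U+1030E: 4-byte form → F0 90 8C 8E.
U+16AE: 3-byte form → E1 9A AE.
U+20B1: 3-byte form → E2 82 B1.
Concatenated (30 bytes): F0 90 80 87 E7 A7 A7 F0 9F A7 85 E8 87 9E E6 A4 8B E6 A0 86 F0 90 8C 8E E1 9A AE E2 82 B1.

F0 90 80 87 E7 A7 A7 F0 9F A7 85 E8 87 9E E6 A4 8B E6 A0 86 F0 90 8C 8E E1 9A AE E2 82 B1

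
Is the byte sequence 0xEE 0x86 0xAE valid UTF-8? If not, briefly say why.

valid

Leading byte 0xEE = 11101110 → 3-byte form.
Continuation bytes 0x86=10000110, 0xAE=10101110 all match 10xxxxxx.
Decoded value 0xE1AE is ≥ 0x800 (shortest form) and not a surrogate.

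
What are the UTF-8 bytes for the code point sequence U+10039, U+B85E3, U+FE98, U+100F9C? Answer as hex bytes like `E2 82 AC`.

U+10039: 4-byte form → F0 90 80 B9.
U+B85E3: 4-byte form → F2 B8 97 A3.
U+FE98: 3-byte form → EF BA 98.
U+100F9C: 4-byte form → F4 80 BE 9C.
Concatenated (15 bytes): F0 90 80 B9 F2 B8 97 A3 EF BA 98 F4 80 BE 9C.

F0 90 80 B9 F2 B8 97 A3 EF BA 98 F4 80 BE 9C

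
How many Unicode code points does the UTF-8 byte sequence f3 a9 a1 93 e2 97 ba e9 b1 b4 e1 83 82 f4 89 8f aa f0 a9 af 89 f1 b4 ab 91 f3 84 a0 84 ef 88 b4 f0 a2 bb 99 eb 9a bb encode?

11

Byte at offset 0: 0xF3 = 11110011 → 4-byte char (#1). Advance 4.
Byte at offset 4: 0xE2 = 11100010 → 3-byte char (#2). Advance 3.
Byte at offset 7: 0xE9 = 11101001 → 3-byte char (#3). Advance 3.
Byte at offset 10: 0xE1 = 11100001 → 3-byte char (#4). Advance 3.
Byte at offset 13: 0xF4 = 11110100 → 4-byte char (#5). Advance 4.
Byte at offset 17: 0xF0 = 11110000 → 4-byte char (#6). Advance 4.
Byte at offset 21: 0xF1 = 11110001 → 4-byte char (#7). Advance 4.
Byte at offset 25: 0xF3 = 11110011 → 4-byte char (#8). Advance 4.
Byte at offset 29: 0xEF = 11101111 → 3-byte char (#9). Advance 3.
Byte at offset 32: 0xF0 = 11110000 → 4-byte char (#10). Advance 4.
Byte at offset 36: 0xEB = 11101011 → 3-byte char (#11). Advance 3.
Reached end at offset 39 after 11 code points.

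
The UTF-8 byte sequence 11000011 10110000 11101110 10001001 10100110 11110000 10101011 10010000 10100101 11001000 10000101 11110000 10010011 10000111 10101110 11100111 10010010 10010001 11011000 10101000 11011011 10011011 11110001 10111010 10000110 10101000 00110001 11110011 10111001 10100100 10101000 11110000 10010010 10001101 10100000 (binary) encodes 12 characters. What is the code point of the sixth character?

U+7491

Offset 0: leading byte 0xC3 = 11000011 → 2-byte char #1 = C3 B0.
Offset 2: leading byte 0xEE = 11101110 → 3-byte char #2 = EE 89 A6.
Offset 5: leading byte 0xF0 = 11110000 → 4-byte char #3 = F0 AB 90 A5.
Offset 9: leading byte 0xC8 = 11001000 → 2-byte char #4 = C8 85.
Offset 11: leading byte 0xF0 = 11110000 → 4-byte char #5 = F0 93 87 AE.
Offset 15: leading byte 0xE7 = 11100111 → 3-byte char #6 = E7 92 91.
Leading byte 0xE7 = 11100111 matches 1110xxxx → 3-byte sequence.
Byte 1: 0xE7 = 11100111, payload 0111 (4 bits).
Byte 2: 0x92 = 10010010 (10xxxxxx ✓), payload 010010.
Byte 3: 0x91 = 10010001 (10xxxxxx ✓), payload 010001.
Concatenate: 0111010010010001 = 0x7491 (16 bits → U+7491).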